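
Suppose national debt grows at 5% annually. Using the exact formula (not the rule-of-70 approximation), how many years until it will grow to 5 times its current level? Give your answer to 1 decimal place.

t = ln(5) / ln(1 + 0.05) = 1.6094 / 0.048790 ≈ 32.99.

33.0 years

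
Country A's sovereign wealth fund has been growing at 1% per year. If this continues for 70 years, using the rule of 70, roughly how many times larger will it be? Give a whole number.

roughly 2 times

At 1% one doubling takes ≈ 70.00 years; 70 years is 1 of them, so ×2.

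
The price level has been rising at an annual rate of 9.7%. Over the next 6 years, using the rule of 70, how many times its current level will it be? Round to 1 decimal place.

≈ 1.8 times

Doubles every ≈ 7.22 years (70/9.7).
6 years is 0.83 doublings; 2^0.83 ≈ 1.8×.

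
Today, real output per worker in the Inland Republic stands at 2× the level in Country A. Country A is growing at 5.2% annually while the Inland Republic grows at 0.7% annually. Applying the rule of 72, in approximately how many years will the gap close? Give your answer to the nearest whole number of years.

approximately 16 years

The growth-rate gap is 5.2% − 0.7% = 4.5 percentage points.
So the ratio between them halves every 72/4.5 ≈ 16.00 years.
A 2× gap closes after 1 halving: 1 × 16.00 ≈ 16 years.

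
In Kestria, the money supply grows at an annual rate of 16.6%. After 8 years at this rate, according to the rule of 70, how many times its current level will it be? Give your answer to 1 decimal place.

Doubles every ≈ 4.22 years (70/16.6).
8 years is 1.90 doublings; 2^1.90 ≈ 3.7×.

about 3.7 times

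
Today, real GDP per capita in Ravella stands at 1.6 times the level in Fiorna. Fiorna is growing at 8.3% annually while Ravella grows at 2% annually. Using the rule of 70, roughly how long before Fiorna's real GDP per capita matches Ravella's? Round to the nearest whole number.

8 years

What matters is the difference: 6.3 pp.
Rule of 70 on the gap: the ratio halves every 70/6.3 ≈ 11.11 years.
A 1.6 times gap takes log₂(1.6) ≈ 0.68 halvings to close: 0.68 × 11.11 ≈ 8 years.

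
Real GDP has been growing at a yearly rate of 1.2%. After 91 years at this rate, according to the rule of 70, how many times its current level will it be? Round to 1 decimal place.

Doubling time ≈ 70/1.2 = 58.33 years.
91 years / 58.33 ≈ 1.56 doublings → factor 2^1.56 ≈ 2.9.

about 2.9 times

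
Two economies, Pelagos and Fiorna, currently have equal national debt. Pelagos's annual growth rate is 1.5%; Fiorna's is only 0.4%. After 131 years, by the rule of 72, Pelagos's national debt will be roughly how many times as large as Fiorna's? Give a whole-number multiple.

Pelagos pulls ahead at 1.1 pp per year, so the ratio doubles every 72/1.1 ≈ 65.45 years.
In 131 years that's 2.00 doublings: 2^2.00 ≈ 4.

≈ 4 times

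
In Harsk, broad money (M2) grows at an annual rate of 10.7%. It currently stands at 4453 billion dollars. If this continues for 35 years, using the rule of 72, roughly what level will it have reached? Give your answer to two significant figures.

It doubles every 72/10.7 ≈ 6.73 years, so 35 years is 5.20 doublings.
2^5.20 ≈ 36.76; 4453 × 36.76 ≈ 160000 billion dollars.

roughly 160000 billion dollars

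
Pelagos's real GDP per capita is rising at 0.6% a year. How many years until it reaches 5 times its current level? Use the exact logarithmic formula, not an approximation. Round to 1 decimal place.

t = ln(5) / ln(1 + 0.006) = 1.6094 / 0.005982 ≈ 269.04.

269.0 years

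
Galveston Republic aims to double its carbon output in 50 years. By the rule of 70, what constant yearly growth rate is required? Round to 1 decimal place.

around 1.4%

70 / 50 ≈ 1.40, so about 1.4% per year.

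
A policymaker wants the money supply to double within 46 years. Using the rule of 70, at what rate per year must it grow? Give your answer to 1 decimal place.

approximately 1.5%

70 / 46 ≈ 1.52, so about 1.5% per year.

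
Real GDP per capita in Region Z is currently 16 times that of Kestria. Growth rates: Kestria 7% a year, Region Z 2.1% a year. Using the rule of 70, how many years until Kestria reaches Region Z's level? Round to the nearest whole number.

57 years

Kestria gains on Region Z at 7% − 2.1% = 4.9 points a year.
At that relative rate the gap halves every 70/4.9 ≈ 14.29 years.
A 16 times gap closes after 4 halvings: 4 × 14.29 ≈ 57 years.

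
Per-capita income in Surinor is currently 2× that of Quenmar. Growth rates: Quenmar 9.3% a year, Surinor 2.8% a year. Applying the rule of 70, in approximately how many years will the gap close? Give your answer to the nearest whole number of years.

11 years

The growth-rate gap is 9.3% − 2.8% = 6.5 percentage points.
So the ratio between them halves every 70/6.5 ≈ 10.77 years.
A 2× gap closes after 1 halving: 1 × 10.77 ≈ 11 years.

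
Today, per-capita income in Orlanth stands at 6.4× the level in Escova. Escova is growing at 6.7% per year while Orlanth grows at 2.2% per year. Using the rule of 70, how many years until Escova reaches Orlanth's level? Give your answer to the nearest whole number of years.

The growth-rate gap is 6.7% − 2.2% = 4.5 percentage points.
So the ratio between them halves every 70/4.5 ≈ 15.56 years.
A 6.4× gap takes log₂(6.4) ≈ 2.68 halvings to close: 2.68 × 15.56 ≈ 42 years.

roughly 42 years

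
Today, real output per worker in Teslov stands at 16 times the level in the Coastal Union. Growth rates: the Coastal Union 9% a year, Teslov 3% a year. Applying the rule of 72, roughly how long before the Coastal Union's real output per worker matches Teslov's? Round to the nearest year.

around 48 years

the Coastal Union gains on Teslov at 9% − 3% = 6 points a year.
At that relative rate the gap halves every 72/6 ≈ 12.00 years.
A 16 times gap closes after 4 halvings: 4 × 12.00 ≈ 48 years.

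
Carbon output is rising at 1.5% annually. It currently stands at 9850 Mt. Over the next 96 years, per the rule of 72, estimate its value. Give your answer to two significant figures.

about 39000 Mt

Doubling time ≈ 72/1.5 = 48.00 years.
96 years is 96/48.00 ≈ 2.00 doublings, a factor of 2^2.00 ≈ 4.00.
9850 × 4.00 ≈ 39000 Mt.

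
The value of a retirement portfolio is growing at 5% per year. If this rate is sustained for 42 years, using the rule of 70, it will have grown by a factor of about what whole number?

roughly 8 times

Doubling time ≈ 70/5 = 14.00 years.
42/14.00 ≈ 3 doublings, so about 2^3 = 8×.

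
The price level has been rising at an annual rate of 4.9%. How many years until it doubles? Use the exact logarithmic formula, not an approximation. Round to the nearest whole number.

t = ln(2) / ln(1 + 0.049) = 0.6931 / 0.047837 ≈ 14.49.
≈ 14 years.

14 years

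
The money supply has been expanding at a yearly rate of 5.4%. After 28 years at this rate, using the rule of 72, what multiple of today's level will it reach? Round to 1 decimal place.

around 4.3 times

Doubles every ≈ 13.33 years (72/5.4).
28 years is 2.10 doublings; 2^2.10 ≈ 4.3×.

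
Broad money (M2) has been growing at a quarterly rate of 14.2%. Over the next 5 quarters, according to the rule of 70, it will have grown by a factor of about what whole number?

≈ 2 times

At 14.2% one doubling takes ≈ 4.93 quarters; 5 quarters is 1 of them, so ×2.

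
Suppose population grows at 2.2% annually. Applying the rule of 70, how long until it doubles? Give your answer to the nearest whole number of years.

32 years

Doubling time ≈ 70 / 2.2 = 31.82 years.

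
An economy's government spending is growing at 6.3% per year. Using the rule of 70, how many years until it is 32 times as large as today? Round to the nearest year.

At 6.3% it doubles every 70/6.3 ≈ 11.11 years.
Getting to 32× needs 5 doublings: 5 × 11.11 ≈ 56 years.

about 56 years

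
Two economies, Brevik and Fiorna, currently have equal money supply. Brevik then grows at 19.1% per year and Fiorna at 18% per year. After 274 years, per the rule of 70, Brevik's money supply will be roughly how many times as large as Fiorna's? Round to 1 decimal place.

Only the 1.1-point difference matters.
70/1.1 ≈ 63.64 years per doubling of the ratio; 274 years gives 4.31 doublings, so ≈ 19.8×.

19.8 times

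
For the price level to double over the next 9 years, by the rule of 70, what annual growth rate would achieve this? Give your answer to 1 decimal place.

70 / 9 ≈ 7.78, so about 7.8% a year.

approximately 7.8% a year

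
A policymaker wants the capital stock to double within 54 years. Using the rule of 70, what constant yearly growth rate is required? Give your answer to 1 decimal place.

70 / 54 ≈ 1.30, so about 1.3% per year.

approximately 1.3%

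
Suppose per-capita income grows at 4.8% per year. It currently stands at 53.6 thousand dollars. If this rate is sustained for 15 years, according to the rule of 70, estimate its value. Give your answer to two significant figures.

roughly 110 thousand dollars

Doubling time ≈ 70/4.8 = 14.58 years.
15 years is 15/14.58 ≈ 1.03 doublings, a factor of 2^1.03 ≈ 2.04.
53.6 × 2.04 ≈ 110 thousand dollars.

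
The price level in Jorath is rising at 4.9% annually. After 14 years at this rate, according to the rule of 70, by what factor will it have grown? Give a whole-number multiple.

70/4.9 ≈ 14.29 years per doubling.
14 years fits 1 doubling: 2^1 = 2.

2 times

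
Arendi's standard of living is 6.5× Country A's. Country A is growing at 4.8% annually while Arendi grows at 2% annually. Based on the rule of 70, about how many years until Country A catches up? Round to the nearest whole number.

approximately 68 years

Country A gains on Arendi at 4.8% − 2% = 2.8 points a year.
At that relative rate the gap halves every 70/2.8 ≈ 25.00 years.
A 6.5× gap takes log₂(6.5) ≈ 2.70 halvings to close: 2.70 × 25.00 ≈ 68 years.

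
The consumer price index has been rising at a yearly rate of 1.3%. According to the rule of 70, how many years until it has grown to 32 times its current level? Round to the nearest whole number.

around 269 years

Doubling time ≈ 70/1.3 = 53.85 years.
Getting to 32× needs 5 doublings: 5 × 53.85 ≈ 269 years.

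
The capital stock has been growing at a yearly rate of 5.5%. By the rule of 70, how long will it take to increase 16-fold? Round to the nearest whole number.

One doubling takes 70/5.5 = 12.73 years.
Getting to 16× needs 4 doublings: 4 × 12.73 ≈ 51 years.

about 51 years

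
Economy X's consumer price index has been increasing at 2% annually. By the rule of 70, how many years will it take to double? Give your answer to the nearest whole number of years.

Doubling time ≈ 70 / 2 = 35.00 years.

≈ 35 years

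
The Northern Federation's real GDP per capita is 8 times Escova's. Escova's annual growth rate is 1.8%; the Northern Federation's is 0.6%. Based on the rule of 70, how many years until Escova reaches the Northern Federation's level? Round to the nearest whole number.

approximately 175 years

Escova gains on the Northern Federation at 1.8% − 0.6% = 1.2 points a year.
At that relative rate the gap halves every 70/1.2 ≈ 58.33 years.
An 8 times gap closes after 3 halvings: 3 × 58.33 ≈ 175 years.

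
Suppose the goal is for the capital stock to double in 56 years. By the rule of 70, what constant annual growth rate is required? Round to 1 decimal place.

70 / 56 ≈ 1.25, so about 1.3% annually.

roughly 1.3%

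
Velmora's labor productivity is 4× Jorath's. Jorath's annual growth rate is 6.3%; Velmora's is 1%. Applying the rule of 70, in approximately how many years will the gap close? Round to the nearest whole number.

26 years

Jorath gains on Velmora at 6.3% − 1% = 5.3 points a year.
At that relative rate the gap halves every 70/5.3 ≈ 13.21 years.
A 4× gap closes after 2 halvings: 2 × 13.21 ≈ 26 years.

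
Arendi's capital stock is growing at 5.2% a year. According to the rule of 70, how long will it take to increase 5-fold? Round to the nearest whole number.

Doubling time ≈ 70/5.2 = 13.46 years.
5× is log₂ 5 ≈ 2.32 doublings, so ≈ 2.32 × 13.46 = 31 years.

approximately 31 years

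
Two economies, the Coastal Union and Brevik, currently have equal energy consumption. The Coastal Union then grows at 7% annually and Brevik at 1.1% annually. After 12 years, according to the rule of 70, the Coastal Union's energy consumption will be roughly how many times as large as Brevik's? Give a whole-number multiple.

approximately 2 times

Only the 5.9-point difference matters.
70/5.9 ≈ 11.86 years per doubling of the ratio; 12 years gives 1.01 doublings, so ≈ 2×.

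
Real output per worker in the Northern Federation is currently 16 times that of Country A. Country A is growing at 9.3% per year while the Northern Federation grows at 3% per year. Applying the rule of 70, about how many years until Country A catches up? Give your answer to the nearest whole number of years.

roughly 44 years

The growth-rate gap is 9.3% − 3% = 6.3 percentage points.
So the ratio between them halves every 70/6.3 ≈ 11.11 years.
A 16 times gap closes after 4 halvings: 4 × 11.11 ≈ 44 years.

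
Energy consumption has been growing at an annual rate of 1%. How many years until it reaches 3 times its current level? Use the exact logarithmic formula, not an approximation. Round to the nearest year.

110 years

t = ln(3) / ln(1 + 0.01) = 1.0986 / 0.009950 ≈ 110.41.
≈ 110 years.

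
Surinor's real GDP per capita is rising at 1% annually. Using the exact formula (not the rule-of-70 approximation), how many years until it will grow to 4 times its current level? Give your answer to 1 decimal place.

139.3 years

t = ln(4) / ln(1 + 0.01) = 1.3863 / 0.009950 ≈ 139.33.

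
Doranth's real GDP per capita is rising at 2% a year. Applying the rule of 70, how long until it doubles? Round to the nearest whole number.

At 2%, doubling takes about 70/2 = 35.00 years.

roughly 35 years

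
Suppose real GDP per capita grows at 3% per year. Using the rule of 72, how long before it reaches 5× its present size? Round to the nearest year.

about 56 years

One doubling takes 72/3 = 24.00 years.
5× is log₂ 5 ≈ 2.32 doublings, so ≈ 2.32 × 24.00 = 56 years.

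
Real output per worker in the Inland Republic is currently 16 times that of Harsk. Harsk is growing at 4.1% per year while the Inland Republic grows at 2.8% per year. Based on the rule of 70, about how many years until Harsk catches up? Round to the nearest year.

The growth-rate gap is 4.1% − 2.8% = 1.3 percentage points.
So the ratio between them halves every 70/1.3 ≈ 53.85 years.
A 16 times gap closes after 4 halvings: 4 × 53.85 ≈ 215 years.

≈ 215 years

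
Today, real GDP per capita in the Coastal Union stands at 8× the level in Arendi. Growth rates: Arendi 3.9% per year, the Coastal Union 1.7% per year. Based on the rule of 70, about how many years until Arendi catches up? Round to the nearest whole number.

The growth-rate gap is 3.9% − 1.7% = 2.2 percentage points.
So the ratio between them halves every 70/2.2 ≈ 31.82 years.
An 8× gap closes after 3 halvings: 3 × 31.82 ≈ 95 years.

about 95 years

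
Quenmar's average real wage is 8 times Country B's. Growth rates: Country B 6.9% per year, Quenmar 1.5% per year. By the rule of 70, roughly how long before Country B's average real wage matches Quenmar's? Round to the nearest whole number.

The growth-rate gap is 6.9% − 1.5% = 5.4 percentage points.
So the ratio between them halves every 70/5.4 ≈ 12.96 years.
An 8 times gap closes after 3 halvings: 3 × 12.96 ≈ 39 years.

approximately 39 years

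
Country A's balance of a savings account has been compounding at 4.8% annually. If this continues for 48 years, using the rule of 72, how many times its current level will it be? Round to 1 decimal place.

Doubles every ≈ 15.00 years (72/4.8).
48 years is 3.20 doublings; 2^3.20 ≈ 9.2×.

around 9.2 times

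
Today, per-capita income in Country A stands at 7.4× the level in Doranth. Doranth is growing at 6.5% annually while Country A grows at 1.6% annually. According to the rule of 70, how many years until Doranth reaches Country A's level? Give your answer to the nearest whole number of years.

around 41 years

What matters is the difference: 4.9 pp.
Rule of 70 on the gap: the ratio halves every 70/4.9 ≈ 14.29 years.
A 7.4× gap takes log₂(7.4) ≈ 2.89 halvings to close: 2.89 × 14.29 ≈ 41 years.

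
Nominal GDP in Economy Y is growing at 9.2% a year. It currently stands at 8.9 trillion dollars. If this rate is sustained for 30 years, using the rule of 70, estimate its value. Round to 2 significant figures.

It doubles every 70/9.2 ≈ 7.61 years, so 30 years is 3.94 doublings.
2^3.94 ≈ 15.35; 8.9 × 15.35 ≈ 140 trillion dollars.

around 140 trillion dollars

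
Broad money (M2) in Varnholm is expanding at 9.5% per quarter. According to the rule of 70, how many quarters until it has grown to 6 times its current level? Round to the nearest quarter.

At 9.5% it doubles every 70/9.5 ≈ 7.37 quarters.
Reaching 6× takes log₂(6) ≈ 2.58 doublings.
2.58 × 7.37 ≈ 19 quarters.

about 19 quarters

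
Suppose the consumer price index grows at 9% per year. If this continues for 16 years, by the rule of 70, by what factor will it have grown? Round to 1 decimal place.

Doubling time ≈ 70/9 = 7.78 years.
16 years / 7.78 ≈ 2.06 doublings → factor 2^2.06 ≈ 4.2.

roughly 4.2 times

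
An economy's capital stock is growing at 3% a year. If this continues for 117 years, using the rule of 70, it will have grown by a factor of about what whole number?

Doubling time ≈ 70/3 = 23.33 years.
117/23.33 ≈ 5 doublings, so about 2^5 = 32×.

32 times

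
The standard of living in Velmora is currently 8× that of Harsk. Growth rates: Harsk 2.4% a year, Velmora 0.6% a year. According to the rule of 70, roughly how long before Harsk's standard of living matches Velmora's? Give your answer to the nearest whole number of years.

approximately 117 years

The growth-rate gap is 2.4% − 0.6% = 1.8 percentage points.
So the ratio between them halves every 70/1.8 ≈ 38.89 years.
An 8× gap closes after 3 halvings: 3 × 38.89 ≈ 117 years.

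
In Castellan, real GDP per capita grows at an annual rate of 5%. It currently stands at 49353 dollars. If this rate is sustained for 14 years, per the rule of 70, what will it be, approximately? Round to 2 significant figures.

Doubling time ≈ 70/5 = 14.00 years.
14 years is 14/14.00 ≈ 1.00 doublings, a factor of 2^1.00 ≈ 2.00.
49353 × 2.00 ≈ 99000 dollars.

around 99000 dollars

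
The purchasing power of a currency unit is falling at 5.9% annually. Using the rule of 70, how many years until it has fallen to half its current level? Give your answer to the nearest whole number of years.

Halving time ≈ 70 / 5.9 = 11.86 → 12 years.

12 years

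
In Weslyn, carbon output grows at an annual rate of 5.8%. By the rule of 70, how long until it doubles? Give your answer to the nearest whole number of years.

70/5.8 ≈ 12.07, so it doubles roughly every 12 years.

approximately 12 years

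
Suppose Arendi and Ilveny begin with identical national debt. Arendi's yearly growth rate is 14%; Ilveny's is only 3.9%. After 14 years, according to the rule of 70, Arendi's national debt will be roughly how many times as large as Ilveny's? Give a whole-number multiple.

≈ 4 times

Only the 10.1-point difference matters.
70/10.1 ≈ 6.93 years per doubling of the ratio; 14 years gives 2.02 doublings, so ≈ 4×.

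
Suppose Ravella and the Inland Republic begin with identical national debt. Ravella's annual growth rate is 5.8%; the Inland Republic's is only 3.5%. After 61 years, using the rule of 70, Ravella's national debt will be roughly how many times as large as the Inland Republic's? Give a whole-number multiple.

roughly 4 times

Rate gap = 5.8% − 3.5% = 2.3 points.
The ratio doubles every 70/2.3 ≈ 30.43 years.
61/30.43 ≈ 2.00 doublings → ratio ≈ 2^2.00 ≈ 4.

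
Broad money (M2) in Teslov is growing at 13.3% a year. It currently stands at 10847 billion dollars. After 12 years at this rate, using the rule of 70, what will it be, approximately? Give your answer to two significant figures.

about 53000 billion dollars

It doubles every 70/13.3 ≈ 5.26 years, so 12 years is 2.28 doublings.
2^2.28 ≈ 4.86; 10847 × 4.86 ≈ 53000 billion dollars.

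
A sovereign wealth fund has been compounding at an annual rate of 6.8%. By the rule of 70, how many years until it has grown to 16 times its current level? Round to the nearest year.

At 6.8% it doubles every 70/6.8 ≈ 10.29 years.
Getting to 16× needs 4 doublings: 4 × 10.29 ≈ 41 years.

around 41 years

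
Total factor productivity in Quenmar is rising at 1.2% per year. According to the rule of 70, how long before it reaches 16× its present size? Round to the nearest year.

At 1.2% it doubles every 70/1.2 ≈ 58.33 years.
16× is 4 doublings, so 4 × 58.33 ≈ 233 years.

233 years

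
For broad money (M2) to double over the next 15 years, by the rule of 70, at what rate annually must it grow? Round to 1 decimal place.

around 4.7% annually

70 / 15 ≈ 4.67, so about 4.7% annually.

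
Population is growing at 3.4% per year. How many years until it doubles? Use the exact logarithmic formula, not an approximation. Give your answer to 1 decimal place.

t = ln(2) / ln(1 + 0.034) = 0.6931 / 0.033435 ≈ 20.73.

20.7 years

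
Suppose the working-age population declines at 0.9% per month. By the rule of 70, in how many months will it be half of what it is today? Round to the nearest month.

around 78 months

The rule works in reverse for decay: 70/0.9 ≈ 77.78 months to halve.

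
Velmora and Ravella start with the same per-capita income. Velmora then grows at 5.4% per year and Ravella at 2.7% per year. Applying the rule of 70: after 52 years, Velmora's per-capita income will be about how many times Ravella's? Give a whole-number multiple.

Velmora pulls ahead at 2.7 pp per year, so the ratio doubles every 70/2.7 ≈ 25.93 years.
In 52 years that's 2.01 doublings: 2^2.01 ≈ 4.

approximately 4 times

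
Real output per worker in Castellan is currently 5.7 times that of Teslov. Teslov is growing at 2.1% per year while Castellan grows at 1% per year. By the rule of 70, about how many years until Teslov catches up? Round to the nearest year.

approximately 160 years

The growth-rate gap is 2.1% − 1% = 1.1 percentage points.
So the ratio between them halves every 70/1.1 ≈ 63.64 years.
A 5.7 times gap takes log₂(5.7) ≈ 2.51 halvings to close: 2.51 × 63.64 ≈ 160 years.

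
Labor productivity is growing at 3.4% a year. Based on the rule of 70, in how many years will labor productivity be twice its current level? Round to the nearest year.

approximately 21 years

Doubling time ≈ 70 / 3.4 = 20.59 years.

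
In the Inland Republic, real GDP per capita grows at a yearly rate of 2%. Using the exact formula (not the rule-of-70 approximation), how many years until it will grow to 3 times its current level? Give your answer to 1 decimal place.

55.5 years

t = ln(3) / ln(1 + 0.02) = 1.0986 / 0.019803 ≈ 55.48.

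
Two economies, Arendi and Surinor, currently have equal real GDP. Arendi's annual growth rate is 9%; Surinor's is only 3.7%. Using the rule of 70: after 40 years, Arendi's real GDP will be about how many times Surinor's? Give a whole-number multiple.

Rate gap = 9% − 3.7% = 5.3 points.
The ratio doubles every 70/5.3 ≈ 13.21 years.
40/13.21 ≈ 3.03 doublings → ratio ≈ 2^3.03 ≈ 8.

8 times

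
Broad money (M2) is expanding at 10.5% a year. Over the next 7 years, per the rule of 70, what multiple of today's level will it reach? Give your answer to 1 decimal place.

around 2.1 times

Doubles every ≈ 6.67 years (70/10.5).
7 years is 1.05 doublings; 2^1.05 ≈ 2.1×.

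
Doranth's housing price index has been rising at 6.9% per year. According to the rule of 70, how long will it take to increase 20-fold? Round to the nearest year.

roughly 44 years

One doubling takes 70/6.9 = 10.14 years.
Reaching 20× takes log₂(20) ≈ 4.32 doublings.
4.32 × 10.14 ≈ 44 years.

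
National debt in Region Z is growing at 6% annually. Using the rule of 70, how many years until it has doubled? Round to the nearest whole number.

70/6 ≈ 11.67, so it doubles roughly every 12 years.

around 12 years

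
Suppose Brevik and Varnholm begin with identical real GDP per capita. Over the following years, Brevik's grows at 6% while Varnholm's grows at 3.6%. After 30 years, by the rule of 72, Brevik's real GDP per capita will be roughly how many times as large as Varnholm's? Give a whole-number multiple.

roughly 2 times

Rate gap = 6% − 3.6% = 2.4 points.
The ratio doubles every 72/2.4 ≈ 30.00 years.
30/30.00 ≈ 1.00 doublings → ratio ≈ 2^1.00 ≈ 2.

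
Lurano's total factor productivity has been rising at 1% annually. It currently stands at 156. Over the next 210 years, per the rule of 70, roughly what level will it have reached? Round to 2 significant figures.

approximately 1200

It doubles every 70/1 ≈ 70.00 years, so 210 years is 3.00 doublings.
2^3.00 ≈ 8.00; 156 × 8.00 ≈ 1200.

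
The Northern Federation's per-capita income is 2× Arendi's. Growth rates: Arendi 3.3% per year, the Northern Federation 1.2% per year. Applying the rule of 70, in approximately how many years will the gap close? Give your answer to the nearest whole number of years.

The growth-rate gap is 3.3% − 1.2% = 2.1 percentage points.
So the ratio between them halves every 70/2.1 ≈ 33.33 years.
A 2× gap closes after 1 halving: 1 × 33.33 ≈ 33 years.

approximately 33 years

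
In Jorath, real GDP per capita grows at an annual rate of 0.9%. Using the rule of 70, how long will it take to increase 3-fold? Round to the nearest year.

≈ 123 years

Doubling time ≈ 70/0.9 = 77.78 years.
Reaching 3× takes log₂(3) ≈ 1.58 doublings.
1.58 × 77.78 ≈ 123 years.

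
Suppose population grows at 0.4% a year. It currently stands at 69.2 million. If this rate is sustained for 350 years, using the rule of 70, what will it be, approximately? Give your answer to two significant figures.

approximately 280 million

It doubles every 70/0.4 ≈ 175.00 years, so 350 years is 2.00 doublings.
2^2.00 ≈ 4.00; 69.2 × 4.00 ≈ 280 million.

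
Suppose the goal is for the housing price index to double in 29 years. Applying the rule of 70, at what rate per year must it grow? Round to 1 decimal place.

≈ 2.4%

70 / 29 ≈ 2.41, so about 2.4% per year.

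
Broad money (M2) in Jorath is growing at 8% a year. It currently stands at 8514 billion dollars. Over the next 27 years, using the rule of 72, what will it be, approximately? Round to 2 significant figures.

It doubles every 72/8 ≈ 9.00 years, so 27 years is 3.00 doublings.
2^3.00 ≈ 8.00; 8514 × 8.00 ≈ 68000 billion dollars.

about 68000 billion dollars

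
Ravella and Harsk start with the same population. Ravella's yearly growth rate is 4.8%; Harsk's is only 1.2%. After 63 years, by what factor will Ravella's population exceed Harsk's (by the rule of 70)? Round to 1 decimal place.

Ravella pulls ahead at 3.6 pp per year, so the ratio doubles every 70/3.6 ≈ 19.44 years.
In 63 years that's 3.24 doublings: 2^3.24 ≈ 9.4.

roughly 9.4 times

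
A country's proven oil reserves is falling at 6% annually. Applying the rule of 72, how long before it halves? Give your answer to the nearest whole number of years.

The rule works in reverse for decay: 72/6 ≈ 12.00 years to halve.

12 years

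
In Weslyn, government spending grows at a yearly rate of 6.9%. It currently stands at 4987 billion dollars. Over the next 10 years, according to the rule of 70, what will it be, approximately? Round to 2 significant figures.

It doubles every 70/6.9 ≈ 10.14 years, so 10 years is 0.99 doublings.
2^0.99 ≈ 1.99; 4987 × 1.99 ≈ 9900 billion dollars.

≈ 9900 billion dollars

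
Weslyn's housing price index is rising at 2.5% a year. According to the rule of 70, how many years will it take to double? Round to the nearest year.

Doubling time ≈ 70 / 2.5 = 28.00 years.

about 28 years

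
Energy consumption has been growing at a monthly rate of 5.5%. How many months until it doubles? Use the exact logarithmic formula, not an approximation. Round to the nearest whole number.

t = ln(2) / ln(1 + 0.055) = 0.6931 / 0.053541 ≈ 12.95.
≈ 13 months.

13 months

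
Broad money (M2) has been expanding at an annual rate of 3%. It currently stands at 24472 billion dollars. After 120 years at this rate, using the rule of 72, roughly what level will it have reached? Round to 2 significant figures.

It doubles every 72/3 ≈ 24.00 years, so 120 years is 5.00 doublings.
2^5.00 ≈ 32.00; 24472 × 32.00 ≈ 780000 billion dollars.

about 780000 billion dollars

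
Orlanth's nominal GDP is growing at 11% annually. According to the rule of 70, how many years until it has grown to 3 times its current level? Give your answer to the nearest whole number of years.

roughly 10 years

Doubling time ≈ 70/11 = 6.36 years.
Reaching 3× takes log₂(3) ≈ 1.58 doublings.
1.58 × 6.36 ≈ 10 years.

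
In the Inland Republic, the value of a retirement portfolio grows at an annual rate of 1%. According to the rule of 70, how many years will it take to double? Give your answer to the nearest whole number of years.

≈ 70 years

Doubling time ≈ 70 / 1 = 70.00 years.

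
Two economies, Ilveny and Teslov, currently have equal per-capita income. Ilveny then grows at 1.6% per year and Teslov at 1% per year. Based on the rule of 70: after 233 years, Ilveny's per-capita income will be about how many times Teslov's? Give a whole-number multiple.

roughly 4 times

Only the 0.6-point difference matters.
70/0.6 ≈ 116.67 years per doubling of the ratio; 233 years gives 2.00 doublings, so ≈ 4×.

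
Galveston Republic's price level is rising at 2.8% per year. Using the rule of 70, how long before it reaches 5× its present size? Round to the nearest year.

Doubling time ≈ 70/2.8 = 25.00 years.
Reaching 5× takes log₂(5) ≈ 2.32 doublings.
2.32 × 25.00 ≈ 58 years.

roughly 58 years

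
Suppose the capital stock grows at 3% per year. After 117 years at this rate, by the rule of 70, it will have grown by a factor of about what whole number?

Doubling time ≈ 70/3 = 23.33 years.
117/23.33 ≈ 5 doublings, so about 2^5 = 32×.

≈ 32 times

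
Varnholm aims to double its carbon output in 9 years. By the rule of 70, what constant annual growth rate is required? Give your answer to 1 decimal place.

70 / 9 ≈ 7.78, so about 7.8% annually.

roughly 7.8%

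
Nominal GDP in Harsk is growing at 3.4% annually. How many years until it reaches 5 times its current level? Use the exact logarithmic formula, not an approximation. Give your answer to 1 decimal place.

t = ln(5) / ln(1 + 0.034) = 1.6094 / 0.033435 ≈ 48.14.

48.1 years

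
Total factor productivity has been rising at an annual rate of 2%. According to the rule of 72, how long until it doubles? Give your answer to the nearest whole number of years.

Doubling time ≈ 72 / 2 = 36.00 years.

≈ 36 years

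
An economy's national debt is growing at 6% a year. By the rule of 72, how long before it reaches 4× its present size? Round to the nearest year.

roughly 24 years

At 6% it doubles every 72/6 ≈ 12.00 years.
4 = 2^2, so 2 doublings → 24 years.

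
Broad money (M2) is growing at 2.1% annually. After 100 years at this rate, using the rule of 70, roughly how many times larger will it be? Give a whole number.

At 2.1% one doubling takes ≈ 33.33 years; 100 years is 3 of them, so ×8.

approximately 8 times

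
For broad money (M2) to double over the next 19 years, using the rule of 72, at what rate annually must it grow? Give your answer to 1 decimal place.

72 / 19 ≈ 3.79, so about 3.8% annually.

≈ 3.8%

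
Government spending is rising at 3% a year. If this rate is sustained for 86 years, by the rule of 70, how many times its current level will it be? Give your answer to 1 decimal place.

Doubles every ≈ 23.33 years (70/3).
86 years is 3.69 doublings; 2^3.69 ≈ 12.9×.

≈ 12.9 times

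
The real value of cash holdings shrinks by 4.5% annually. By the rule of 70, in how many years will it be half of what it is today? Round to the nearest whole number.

16 years

The rule works in reverse for decay: 70/4.5 ≈ 15.56 years to halve.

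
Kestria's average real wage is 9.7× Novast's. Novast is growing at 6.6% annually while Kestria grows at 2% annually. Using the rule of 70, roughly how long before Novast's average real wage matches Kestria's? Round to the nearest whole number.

Novast gains on Kestria at 6.6% − 2% = 4.6 points a year.
At that relative rate the gap halves every 70/4.6 ≈ 15.22 years.
A 9.7× gap takes log₂(9.7) ≈ 3.28 halvings to close: 3.28 × 15.22 ≈ 50 years.

approximately 50 years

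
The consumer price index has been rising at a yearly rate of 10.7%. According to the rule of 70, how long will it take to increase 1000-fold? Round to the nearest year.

≈ 65 years

One doubling takes 70/10.7 = 6.54 years.
1000× is log₂ 1000 ≈ 9.97 doublings, so ≈ 9.97 × 6.54 = 65 years.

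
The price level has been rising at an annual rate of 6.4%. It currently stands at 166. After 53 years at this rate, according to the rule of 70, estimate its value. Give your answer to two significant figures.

≈ 4800

It doubles every 70/6.4 ≈ 10.94 years, so 53 years is 4.84 doublings.
2^4.84 ≈ 28.64; 166 × 28.64 ≈ 4800.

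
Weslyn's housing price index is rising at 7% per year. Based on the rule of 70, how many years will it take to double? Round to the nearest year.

Doubling time ≈ 70 / 7 = 10.00 years.

about 10 years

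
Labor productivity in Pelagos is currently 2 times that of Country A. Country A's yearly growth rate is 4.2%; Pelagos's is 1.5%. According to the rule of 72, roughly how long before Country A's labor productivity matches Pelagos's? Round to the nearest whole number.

What matters is the difference: 2.7 pp.
Rule of 72 on the gap: the ratio halves every 72/2.7 ≈ 26.67 years.
A 2 times gap closes after 1 halving: 1 × 26.67 ≈ 27 years.

approximately 27 years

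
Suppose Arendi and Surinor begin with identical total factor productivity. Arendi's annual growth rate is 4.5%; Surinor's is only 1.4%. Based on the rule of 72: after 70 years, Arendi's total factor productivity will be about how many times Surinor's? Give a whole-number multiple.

Only the 3.1-point difference matters.
72/3.1 ≈ 23.23 years per doubling of the ratio; 70 years gives 3.01 doublings, so ≈ 8×.

≈ 8 times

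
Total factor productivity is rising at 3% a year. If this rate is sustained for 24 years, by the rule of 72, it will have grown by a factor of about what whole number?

72/3 ≈ 24.00 years per doubling.
24 years fits 1 doubling: 2^1 = 2.

about 2 times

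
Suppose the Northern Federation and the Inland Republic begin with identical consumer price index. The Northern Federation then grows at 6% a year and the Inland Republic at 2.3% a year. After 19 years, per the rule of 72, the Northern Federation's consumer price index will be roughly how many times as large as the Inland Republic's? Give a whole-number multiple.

around 2 times

Rate gap = 6% − 2.3% = 3.7 points.
The ratio doubles every 72/3.7 ≈ 19.46 years.
19/19.46 ≈ 0.98 doublings → ratio ≈ 2^0.98 ≈ 2.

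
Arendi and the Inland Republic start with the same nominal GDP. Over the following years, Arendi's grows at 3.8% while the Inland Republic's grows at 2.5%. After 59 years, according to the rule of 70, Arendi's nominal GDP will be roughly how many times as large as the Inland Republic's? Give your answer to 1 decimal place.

roughly 2.1 times

Arendi pulls ahead at 1.3 pp per year, so the ratio doubles every 70/1.3 ≈ 53.85 years.
In 59 years that's 1.10 doublings: 2^1.10 ≈ 2.1.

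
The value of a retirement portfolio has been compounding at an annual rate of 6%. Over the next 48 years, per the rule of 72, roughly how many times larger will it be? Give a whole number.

At 6% one doubling takes ≈ 12.00 years; 48 years is 4 of them, so ×16.

around 16 times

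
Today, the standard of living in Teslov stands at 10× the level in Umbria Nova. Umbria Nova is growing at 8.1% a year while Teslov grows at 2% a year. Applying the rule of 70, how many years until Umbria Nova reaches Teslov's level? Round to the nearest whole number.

The growth-rate gap is 8.1% − 2% = 6.1 percentage points.
So the ratio between them halves every 70/6.1 ≈ 11.48 years.
A 10× gap takes log₂(10) ≈ 3.32 halvings to close: 3.32 × 11.48 ≈ 38 years.

roughly 38 years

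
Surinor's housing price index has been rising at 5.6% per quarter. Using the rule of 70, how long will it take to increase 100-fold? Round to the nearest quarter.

≈ 83 quarters

Doubling time ≈ 70/5.6 = 12.50 quarters.
100× is log₂ 100 ≈ 6.64 doublings, so ≈ 6.64 × 12.50 = 83 quarters.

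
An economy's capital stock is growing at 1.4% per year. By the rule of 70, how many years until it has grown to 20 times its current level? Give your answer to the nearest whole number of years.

One doubling takes 70/1.4 = 50.00 years.
20× is log₂ 20 ≈ 4.32 doublings, so ≈ 4.32 × 50.00 = 216 years.

216 years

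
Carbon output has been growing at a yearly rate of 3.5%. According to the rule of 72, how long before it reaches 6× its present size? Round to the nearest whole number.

At 3.5% it doubles every 72/3.5 ≈ 20.57 years.
6× is log₂ 6 ≈ 2.58 doublings, so ≈ 2.58 × 20.57 = 53 years.

≈ 53 years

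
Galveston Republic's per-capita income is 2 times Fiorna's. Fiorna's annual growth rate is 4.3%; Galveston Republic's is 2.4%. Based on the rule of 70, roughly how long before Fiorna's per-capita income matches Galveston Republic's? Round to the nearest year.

around 37 years

The growth-rate gap is 4.3% − 2.4% = 1.9 percentage points.
So the ratio between them halves every 70/1.9 ≈ 36.84 years.
A 2 times gap closes after 1 halving: 1 × 36.84 ≈ 37 years.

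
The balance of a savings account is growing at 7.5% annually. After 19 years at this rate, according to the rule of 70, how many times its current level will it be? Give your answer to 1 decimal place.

about 4.1 times

Doubles every ≈ 9.33 years (70/7.5).
19 years is 2.04 doublings; 2^2.04 ≈ 4.1×.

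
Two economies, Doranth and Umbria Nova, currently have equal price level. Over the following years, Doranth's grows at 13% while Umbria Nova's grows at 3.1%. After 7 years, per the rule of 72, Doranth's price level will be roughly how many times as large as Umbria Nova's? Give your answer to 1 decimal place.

Rate gap = 13% − 3.1% = 9.9 points.
The ratio doubles every 72/9.9 ≈ 7.27 years.
7/7.27 ≈ 0.96 doublings → ratio ≈ 2^0.96 ≈ 1.9.

roughly 1.9 times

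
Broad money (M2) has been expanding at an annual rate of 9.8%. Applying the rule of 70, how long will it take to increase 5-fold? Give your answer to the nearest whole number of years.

around 17 years

One doubling takes 70/9.8 = 7.14 years.
Reaching 5× takes log₂(5) ≈ 2.32 doublings.
2.32 × 7.14 ≈ 17 years.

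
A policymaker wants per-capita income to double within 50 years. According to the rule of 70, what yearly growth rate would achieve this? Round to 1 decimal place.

1.4%

70 / 50 ≈ 1.40, so about 1.4% per year.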